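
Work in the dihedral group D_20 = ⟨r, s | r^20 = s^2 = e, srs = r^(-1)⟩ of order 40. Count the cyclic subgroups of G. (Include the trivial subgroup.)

Group the elements of G by the cyclic subgroup they generate; each cyclic subgroup of order d accounts for φ(d) elements.
Cyclic subgroups by order — order 1: 1; order 2: 21; order 4: 1; order 5: 1; order 10: 1; order 20: 1.
Total: 26.

26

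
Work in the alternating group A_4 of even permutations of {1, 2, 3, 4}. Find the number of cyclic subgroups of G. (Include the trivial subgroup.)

Group the elements of G by the cyclic subgroup they generate; each cyclic subgroup of order d accounts for φ(d) elements.
Cyclic subgroups by order — order 1: 1; order 2: 3; order 3: 4.
Total: 8.

8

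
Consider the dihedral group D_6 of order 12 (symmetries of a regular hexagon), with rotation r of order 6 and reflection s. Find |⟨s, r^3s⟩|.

4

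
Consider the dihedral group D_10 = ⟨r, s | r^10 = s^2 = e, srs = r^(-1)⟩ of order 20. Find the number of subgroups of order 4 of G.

5

|G| = 20 and 4 | 20, so subgroups of order 4 are possible by Lagrange.
The subgroups of order 4 are: {e, r^5, r^2s, r^7s}; {e, r^5, r^3s, r^8s}; {e, r^5, r^4s, r^9s}; {e, r^5, s, r^5s}; … (5 in all).
So G has 5 subgroups of order 4.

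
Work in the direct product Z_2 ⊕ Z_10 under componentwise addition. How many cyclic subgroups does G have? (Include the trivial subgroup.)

8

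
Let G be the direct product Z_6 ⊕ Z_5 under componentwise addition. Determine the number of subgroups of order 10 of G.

|G| = 30 and 10 | 30, so subgroups of order 10 are possible by Lagrange.
The subgroups of order 10 are: {(0,0), (0,1), (0,2), (0,3), (0,4), (3,0), (3,1), (3,2), (3,3), (3,4)}.
So G has 1 subgroup of order 10.

1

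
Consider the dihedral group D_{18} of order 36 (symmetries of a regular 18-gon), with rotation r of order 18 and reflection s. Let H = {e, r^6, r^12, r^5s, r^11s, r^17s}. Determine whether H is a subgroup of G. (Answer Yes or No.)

Yes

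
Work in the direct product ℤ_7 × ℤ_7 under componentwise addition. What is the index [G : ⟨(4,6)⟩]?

7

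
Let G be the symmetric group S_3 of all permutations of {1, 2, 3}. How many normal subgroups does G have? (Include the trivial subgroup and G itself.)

3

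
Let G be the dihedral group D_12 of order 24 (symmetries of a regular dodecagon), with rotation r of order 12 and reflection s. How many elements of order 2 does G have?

Enumerating element orders in G gives 13 elements of order 2.

13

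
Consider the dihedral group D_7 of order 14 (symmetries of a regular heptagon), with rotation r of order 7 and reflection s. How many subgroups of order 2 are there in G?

7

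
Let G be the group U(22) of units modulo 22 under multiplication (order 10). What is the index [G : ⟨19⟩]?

|⟨19⟩| = 10 and |G| = 10.
By Lagrange, [G : H] = |G|/|H| = 10/10 = 1.

1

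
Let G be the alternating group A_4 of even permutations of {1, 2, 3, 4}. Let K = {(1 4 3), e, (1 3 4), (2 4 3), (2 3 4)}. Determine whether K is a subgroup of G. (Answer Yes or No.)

|K| = 5 does not divide |G| = 12, so by Lagrange K is not a subgroup.

No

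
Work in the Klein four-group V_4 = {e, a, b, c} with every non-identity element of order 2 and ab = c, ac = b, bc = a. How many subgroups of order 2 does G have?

3

|G| = 4 and 2 | 4, so subgroups of order 2 are possible by Lagrange.
The subgroups of order 2 are: {e, a}; {e, b}; {e, c}.
So G has 3 subgroups of order 2.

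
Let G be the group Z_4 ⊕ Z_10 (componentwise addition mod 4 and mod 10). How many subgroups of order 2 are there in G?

|G| = 40 and 2 | 40, so subgroups of order 2 are possible by Lagrange.
The subgroups of order 2 are: {(0,0), (0,5)}; {(0,0), (2,0)}; {(0,0), (2,5)}.
So G has 3 subgroups of order 2.

3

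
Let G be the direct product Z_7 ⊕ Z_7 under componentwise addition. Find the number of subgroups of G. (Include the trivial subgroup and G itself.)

|G| = 49, so by Lagrange every subgroup order divides 49. Divisors: 1, 7, 49.
Subgroups by order — order 1: 1; order 7: 8; order 49: 1.
Total: 1 + 8 + 1 = 10.

10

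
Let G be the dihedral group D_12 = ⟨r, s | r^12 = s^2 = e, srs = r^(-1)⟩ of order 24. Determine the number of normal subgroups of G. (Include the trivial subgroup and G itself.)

9

G has 34 subgroups. Checking conjugation-invariance by order — order 1: 1/1 normal; order 2: 1/13 normal; order 3: 1/1 normal; order 4: 1/7 normal; order 6: 1/5 normal; order 8: 0/3 normal; order 12: 3/3 normal; order 24: 1/1 normal.
Total normal subgroups: 9.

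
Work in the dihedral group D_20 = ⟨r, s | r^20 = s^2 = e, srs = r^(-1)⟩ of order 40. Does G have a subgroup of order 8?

8 | 40. A subgroup of order 8 is {e, r^5, r^10, r^15, s, r^5s, r^10s, r^15s}.

Yes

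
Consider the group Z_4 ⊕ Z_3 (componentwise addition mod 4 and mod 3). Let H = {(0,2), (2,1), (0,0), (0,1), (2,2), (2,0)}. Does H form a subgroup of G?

Yes

|H| = 6 divides |G| = 12, consistent with Lagrange.
H contains the identity, every element's inverse is in H, and H is closed under +: it is a subgroup.
In fact H = ⟨(2,2)⟩.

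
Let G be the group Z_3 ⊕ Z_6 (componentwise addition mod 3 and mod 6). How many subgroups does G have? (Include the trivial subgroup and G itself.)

12

|G| = 18, so by Lagrange every subgroup order divides 18. Divisors: 1, 2, 3, 6, 9, 18.
Subgroups by order — order 1: 1; order 2: 1; order 3: 4; order 6: 4; order 9: 1; order 18: 1.
Total: 1 + 1 + 4 + 4 + 1 + 1 = 12.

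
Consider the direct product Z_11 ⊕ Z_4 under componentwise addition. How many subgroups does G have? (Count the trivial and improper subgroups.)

6

|G| = 44, so by Lagrange every subgroup order divides 44. Divisors: 1, 2, 4, 11, 22, 44.
Subgroups by order — order 1: 1; order 2: 1; order 4: 1; order 11: 1; order 22: 1; order 44: 1.
Total: 1 + 1 + 1 + 1 + 1 + 1 = 6.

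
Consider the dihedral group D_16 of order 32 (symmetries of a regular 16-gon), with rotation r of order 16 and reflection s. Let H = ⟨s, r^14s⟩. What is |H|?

16

|⟨s⟩| = 2 and |⟨r^14s⟩| = 2, so |H| is a multiple of lcm(2, 2) = 2 and divides |G| = 32.
Closing under the operation: H = {e, r^2, r^4, r^6, r^8, r^10, r^12, r^14, s, r^2s, r^4s, r^6s, r^8s, r^10s, r^12s, r^14s}, so |H| = 16.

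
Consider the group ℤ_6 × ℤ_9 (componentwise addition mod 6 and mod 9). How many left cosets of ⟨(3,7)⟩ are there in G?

3

|⟨(3,7)⟩| = 18 and |G| = 54.
By Lagrange, [G : H] = |G|/|H| = 54/18 = 3.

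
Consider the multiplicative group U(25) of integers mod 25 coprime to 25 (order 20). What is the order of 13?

20

Compute successive powers of 13 mod 25: 13, 19, 22, 11, 18, 9, 17, 21, …; 13^20 ≡ 1 (mod 25).
So |⟨13⟩| = 20.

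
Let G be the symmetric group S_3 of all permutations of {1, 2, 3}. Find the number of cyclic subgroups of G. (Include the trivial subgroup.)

Each element a generates a cyclic subgroup ⟨a⟩; distinct elements may generate the same one (a cyclic group of order d has φ(d) generators).
Cyclic subgroups by order — order 1: 1; order 2: 3; order 3: 1.
Total: 5.

5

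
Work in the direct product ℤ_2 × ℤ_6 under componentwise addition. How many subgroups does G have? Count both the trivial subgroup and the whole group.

|G| = 12, so by Lagrange every subgroup order divides 12. Divisors: 1, 2, 3, 4, 6, 12.
Subgroups by order — order 1: 1; order 2: 3; order 3: 1; order 4: 1; order 6: 3; order 12: 1.
Total: 1 + 3 + 1 + 1 + 3 + 1 = 10.

10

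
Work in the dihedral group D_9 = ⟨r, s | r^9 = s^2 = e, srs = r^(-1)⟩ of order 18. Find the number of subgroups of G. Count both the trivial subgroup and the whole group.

16

|G| = 18, so by Lagrange every subgroup order divides 18. Divisors: 1, 2, 3, 6, 9, 18.
Subgroups by order — order 1: 1; order 2: 9; order 3: 1; order 6: 3; order 9: 1; order 18: 1.
Total: 1 + 9 + 1 + 3 + 1 + 1 = 16.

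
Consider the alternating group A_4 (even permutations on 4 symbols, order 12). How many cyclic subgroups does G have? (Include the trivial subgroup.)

8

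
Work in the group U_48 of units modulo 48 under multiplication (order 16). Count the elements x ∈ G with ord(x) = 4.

8

The elements of order 4 are: 5, 11, 13, 19, 29, 35, 37, 43.
That's 8.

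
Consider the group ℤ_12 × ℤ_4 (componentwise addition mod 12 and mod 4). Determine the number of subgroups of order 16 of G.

1

|G| = 48 and 16 | 48, so subgroups of order 16 are possible by Lagrange.
The subgroups of order 16 are: {(0,0), (0,1), (0,2), (0,3), (3,0), (3,1), (3,2), (3,3), (6,0), (6,1), (6,2), (6,3), (9,0), (9,1), (9,2), (9,3)}.
So G has 1 subgroup of order 16.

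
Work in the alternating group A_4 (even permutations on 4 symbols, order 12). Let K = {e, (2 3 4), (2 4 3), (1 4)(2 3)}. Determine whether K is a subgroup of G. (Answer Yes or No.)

Closure fails: (2 4 3) ∘ (1 4)(2 3) = (1 3 4) ∉ K. So K is not a subgroup.

No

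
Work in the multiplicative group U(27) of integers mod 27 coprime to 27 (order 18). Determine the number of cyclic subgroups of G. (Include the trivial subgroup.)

6

Group the elements of G by the cyclic subgroup they generate; each cyclic subgroup of order d accounts for φ(d) elements.
Cyclic subgroups by order — order 1: 1; order 2: 1; order 3: 1; order 6: 1; order 9: 1; order 18: 1.
Total: 6.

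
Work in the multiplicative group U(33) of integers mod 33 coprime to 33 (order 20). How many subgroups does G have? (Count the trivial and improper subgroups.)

10

|G| = 20, so by Lagrange every subgroup order divides 20. Divisors: 1, 2, 4, 5, 10, 20.
Subgroups by order — order 1: 1; order 2: 3; order 4: 1; order 5: 1; order 10: 3; order 20: 1.
Total: 1 + 3 + 1 + 1 + 3 + 1 = 10.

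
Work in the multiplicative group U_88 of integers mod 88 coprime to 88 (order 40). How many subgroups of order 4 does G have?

7

|G| = 40 and 4 | 40, so subgroups of order 4 are possible by Lagrange.
The subgroups of order 4 are: {1, 21, 23, 43}; {1, 21, 45, 65}; {1, 21, 67, 87}; {1, 23, 45, 67}; … (7 in all).
So G has 7 subgroups of order 4.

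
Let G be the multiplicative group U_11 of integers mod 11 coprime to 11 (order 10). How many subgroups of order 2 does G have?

1

|G| = 10 and 2 | 10, so subgroups of order 2 are possible by Lagrange.
The subgroups of order 2 are: {1, 10}.
So G has 1 subgroup of order 2.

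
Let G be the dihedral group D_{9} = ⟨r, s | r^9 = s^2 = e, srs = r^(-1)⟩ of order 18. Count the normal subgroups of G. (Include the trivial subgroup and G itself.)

G has 16 subgroups. Checking conjugation-invariance by order — order 1: 1/1 normal; order 2: 0/9 normal; order 3: 1/1 normal; order 6: 0/3 normal; order 9: 1/1 normal; order 18: 1/1 normal.
Total normal subgroups: 4.

4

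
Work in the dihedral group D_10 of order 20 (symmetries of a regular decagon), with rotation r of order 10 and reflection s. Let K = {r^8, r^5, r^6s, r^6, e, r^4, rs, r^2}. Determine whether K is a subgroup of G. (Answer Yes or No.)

No

|K| = 8 does not divide |G| = 20, so by Lagrange K is not a subgroup.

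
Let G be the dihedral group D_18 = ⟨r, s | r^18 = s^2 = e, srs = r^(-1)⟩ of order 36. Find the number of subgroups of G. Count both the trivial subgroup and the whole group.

45

|G| = 36, so by Lagrange every subgroup order divides 36. Divisors: 1, 2, 3, 4, 6, 9, 12, 18, 36.
Subgroups by order — order 1: 1; order 2: 19; order 3: 1; order 4: 9; order 6: 7; order 9: 1; order 12: 3; order 18: 3; order 36: 1.
Total: 1 + 19 + 1 + 9 + 7 + 1 + 3 + 3 + 1 = 45.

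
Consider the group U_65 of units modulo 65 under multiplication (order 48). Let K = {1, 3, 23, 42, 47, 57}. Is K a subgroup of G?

3 ∈ K but its inverse 22 ∉ K, so K is not a subgroup.

No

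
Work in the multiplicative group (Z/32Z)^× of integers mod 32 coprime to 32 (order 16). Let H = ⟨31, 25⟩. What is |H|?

8

|⟨31⟩| = 2 and |⟨25⟩| = 4, so |H| is a multiple of lcm(2, 4) = 4 and divides |G| = 16.
Closing under the operation: H = {1, 7, 9, 15, 17, 23, 25, 31}, so |H| = 8.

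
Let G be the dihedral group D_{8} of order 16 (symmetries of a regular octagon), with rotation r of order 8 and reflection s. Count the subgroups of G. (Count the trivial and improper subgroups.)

|G| = 16, so by Lagrange every subgroup order divides 16. Divisors: 1, 2, 4, 8, 16.
Subgroups by order — order 1: 1; order 2: 9; order 4: 5; order 8: 3; order 16: 1.
Total: 1 + 9 + 5 + 3 + 1 = 19.

19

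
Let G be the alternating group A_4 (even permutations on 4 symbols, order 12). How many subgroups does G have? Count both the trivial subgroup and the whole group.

10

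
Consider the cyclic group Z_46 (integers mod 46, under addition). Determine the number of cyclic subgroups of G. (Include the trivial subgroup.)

4

Group the elements of G by the cyclic subgroup they generate; each cyclic subgroup of order d accounts for φ(d) elements.
Cyclic subgroups by order — order 1: 1; order 2: 1; order 23: 1; order 46: 1.
Total: 4.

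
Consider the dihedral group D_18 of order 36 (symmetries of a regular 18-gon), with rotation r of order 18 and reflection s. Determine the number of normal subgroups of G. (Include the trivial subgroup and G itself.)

G has 45 subgroups. Checking conjugation-invariance by order — order 1: 1/1 normal; order 2: 1/19 normal; order 3: 1/1 normal; order 4: 0/9 normal; order 6: 1/7 normal; order 9: 1/1 normal; order 12: 0/3 normal; order 18: 3/3 normal; order 36: 1/1 normal.
Total normal subgroups: 9.

9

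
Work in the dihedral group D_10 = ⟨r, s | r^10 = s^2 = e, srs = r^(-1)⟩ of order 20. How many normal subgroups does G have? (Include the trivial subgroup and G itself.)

7

G has 22 subgroups. Checking conjugation-invariance by order — order 1: 1/1 normal; order 2: 1/11 normal; order 4: 0/5 normal; order 5: 1/1 normal; order 10: 3/3 normal; order 20: 1/1 normal.
Total normal subgroups: 7.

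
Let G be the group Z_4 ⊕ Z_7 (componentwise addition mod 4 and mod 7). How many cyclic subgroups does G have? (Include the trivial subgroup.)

6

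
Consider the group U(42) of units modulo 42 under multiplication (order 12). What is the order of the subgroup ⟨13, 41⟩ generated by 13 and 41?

|⟨13⟩| = 2 and |⟨41⟩| = 2, so |H| is a multiple of lcm(2, 2) = 2 and divides |G| = 12.
Closing under the operation: H = {1, 13, 29, 41}, so |H| = 4.

4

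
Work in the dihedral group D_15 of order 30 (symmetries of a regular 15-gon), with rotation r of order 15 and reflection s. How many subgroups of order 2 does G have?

15

|G| = 30 and 2 | 30, so subgroups of order 2 are possible by Lagrange.
The subgroups of order 2 are: {e, r^10s}; {e, r^11s}; {e, r^12s}; {e, r^13s}; … (15 in all).
So G has 15 subgroups of order 2.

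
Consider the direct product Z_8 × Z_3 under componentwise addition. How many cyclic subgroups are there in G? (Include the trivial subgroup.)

Group the elements of G by the cyclic subgroup they generate; each cyclic subgroup of order d accounts for φ(d) elements.
Cyclic subgroups by order — order 1: 1; order 2: 1; order 3: 1; order 4: 1; order 6: 1; order 8: 1; order 12: 1; order 24: 1.
Total: 8.

8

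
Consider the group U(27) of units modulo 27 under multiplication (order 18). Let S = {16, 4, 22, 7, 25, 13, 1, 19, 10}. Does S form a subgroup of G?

|S| = 9 divides |G| = 18, consistent with Lagrange.
S contains the identity, every element's inverse is in S, and S is closed under ·: it is a subgroup.
In fact S = ⟨4⟩.

Yes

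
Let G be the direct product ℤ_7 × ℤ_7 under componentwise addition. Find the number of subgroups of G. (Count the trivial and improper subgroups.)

|G| = 49, so by Lagrange every subgroup order divides 49. Divisors: 1, 7, 49.
Subgroups by order — order 1: 1; order 7: 8; order 49: 1.
Total: 1 + 8 + 1 = 10.

10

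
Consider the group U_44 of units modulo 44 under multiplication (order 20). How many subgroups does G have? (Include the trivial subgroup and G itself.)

|G| = 20, so by Lagrange every subgroup order divides 20. Divisors: 1, 2, 4, 5, 10, 20.
Subgroups by order — order 1: 1; order 2: 3; order 4: 1; order 5: 1; order 10: 3; order 20: 1.
Total: 1 + 3 + 1 + 1 + 3 + 1 = 10.

10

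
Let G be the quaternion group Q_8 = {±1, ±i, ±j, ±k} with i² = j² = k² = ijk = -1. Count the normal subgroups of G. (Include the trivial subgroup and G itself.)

6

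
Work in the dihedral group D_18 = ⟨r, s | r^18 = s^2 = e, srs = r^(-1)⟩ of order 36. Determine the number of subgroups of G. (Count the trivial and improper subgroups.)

45

|G| = 36, so by Lagrange every subgroup order divides 36. Divisors: 1, 2, 3, 4, 6, 9, 12, 18, 36.
Subgroups by order — order 1: 1; order 2: 19; order 3: 1; order 4: 9; order 6: 7; order 9: 1; order 12: 3; order 18: 3; order 36: 1.
Total: 1 + 19 + 1 + 9 + 7 + 1 + 3 + 3 + 1 = 45.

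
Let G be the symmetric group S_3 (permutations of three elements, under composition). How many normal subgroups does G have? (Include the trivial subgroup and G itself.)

3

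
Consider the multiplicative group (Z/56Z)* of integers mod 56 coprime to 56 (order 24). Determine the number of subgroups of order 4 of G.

7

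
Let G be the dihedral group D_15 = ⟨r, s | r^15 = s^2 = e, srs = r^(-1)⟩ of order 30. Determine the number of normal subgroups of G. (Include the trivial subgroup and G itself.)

G has 28 subgroups. Checking conjugation-invariance by order — order 1: 1/1 normal; order 2: 0/15 normal; order 3: 1/1 normal; order 5: 1/1 normal; order 6: 0/5 normal; order 10: 0/3 normal; order 15: 1/1 normal; order 30: 1/1 normal.
Total normal subgroups: 5.

5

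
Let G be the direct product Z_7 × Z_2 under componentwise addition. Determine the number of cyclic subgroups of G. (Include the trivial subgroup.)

Each element a generates a cyclic subgroup ⟨a⟩; distinct elements may generate the same one (a cyclic group of order d has φ(d) generators).
Cyclic subgroups by order — order 1: 1; order 2: 1; order 7: 1; order 14: 1.
Total: 4.

4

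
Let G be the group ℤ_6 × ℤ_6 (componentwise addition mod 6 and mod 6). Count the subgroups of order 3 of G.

4

|G| = 36 and 3 | 36, so subgroups of order 3 are possible by Lagrange.
The subgroups of order 3 are: {(0,0), (0,2), (0,4)}; {(0,0), (2,0), (4,0)}; {(0,0), (2,2), (4,4)}; {(0,0), (2,4), (4,2)}.
So G has 4 subgroups of order 3.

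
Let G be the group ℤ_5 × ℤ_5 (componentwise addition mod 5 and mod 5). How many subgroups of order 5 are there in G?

|G| = 25 and 5 | 25, so subgroups of order 5 are possible by Lagrange.
The subgroups of order 5 are: {(0,0), (0,1), (0,2), (0,3), (0,4)}; {(0,0), (1,0), (2,0), (3,0), (4,0)}; {(0,0), (1,1), (2,2), (3,3), (4,4)}; {(0,0), (1,2), (2,4), (3,1), (4,3)}; … (6 in all).
So G has 6 subgroups of order 5.

6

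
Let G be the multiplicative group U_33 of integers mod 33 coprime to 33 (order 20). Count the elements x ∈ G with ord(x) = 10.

Enumerating element orders in G gives 12 elements of order 10.

12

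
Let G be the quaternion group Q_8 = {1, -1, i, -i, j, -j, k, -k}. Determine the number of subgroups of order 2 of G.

|G| = 8 and 2 | 8, so subgroups of order 2 are possible by Lagrange.
The subgroups of order 2 are: {1, -1}.
So G has 1 subgroup of order 2.

1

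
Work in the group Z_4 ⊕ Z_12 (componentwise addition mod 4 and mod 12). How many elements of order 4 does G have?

12

An element (a,b) has order lcm(ord(a), ord(b)); count pairs with lcm equal to 4.
Enumerating gives 12 such elements.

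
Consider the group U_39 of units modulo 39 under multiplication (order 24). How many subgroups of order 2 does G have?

3

|G| = 24 and 2 | 24, so subgroups of order 2 are possible by Lagrange.
The subgroups of order 2 are: {1, 14}; {1, 25}; {1, 38}.
So G has 3 subgroups of order 2.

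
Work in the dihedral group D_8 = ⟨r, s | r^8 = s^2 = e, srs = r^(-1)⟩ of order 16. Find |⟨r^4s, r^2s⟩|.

8

|⟨r^4s⟩| = 2 and |⟨r^2s⟩| = 2, so |H| is a multiple of lcm(2, 2) = 2 and divides |G| = 16.
Closing under the operation: H = {e, r^2, r^4, r^6, s, r^2s, r^4s, r^6s}, so |H| = 8.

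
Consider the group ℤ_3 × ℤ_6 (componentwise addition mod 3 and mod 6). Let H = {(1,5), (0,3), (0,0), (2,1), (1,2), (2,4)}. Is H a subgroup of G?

|H| = 6 divides |G| = 18, consistent with Lagrange.
H contains the identity, every element's inverse is in H, and H is closed under +: it is a subgroup.
In fact H = ⟨(2,1)⟩.

Yes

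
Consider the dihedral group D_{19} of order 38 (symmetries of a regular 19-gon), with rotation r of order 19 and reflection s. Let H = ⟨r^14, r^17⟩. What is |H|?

19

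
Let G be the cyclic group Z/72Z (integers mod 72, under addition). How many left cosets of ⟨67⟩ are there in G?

1

|⟨67⟩| = 72 and |G| = 72.
By Lagrange, [G : H] = |G|/|H| = 72/72 = 1.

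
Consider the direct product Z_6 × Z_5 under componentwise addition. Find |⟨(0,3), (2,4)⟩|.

|⟨(0,3)⟩| = 5 and |⟨(2,4)⟩| = 15, so |H| is a multiple of lcm(5, 15) = 15 and divides |G| = 30.
Closing under the operation: H = {(0,0), (0,1), (0,2), (0,3), (0,4), (2,0), (2,1), (2,2), (2,3), (2,4), (4,0), (4,1), (4,2), (4,3), (4,4)}, so |H| = 15.

15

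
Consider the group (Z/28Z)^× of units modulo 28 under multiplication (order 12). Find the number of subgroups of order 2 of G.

3

|G| = 12 and 2 | 12, so subgroups of order 2 are possible by Lagrange.
The subgroups of order 2 are: {1, 13}; {1, 15}; {1, 27}.
So G has 3 subgroups of order 2.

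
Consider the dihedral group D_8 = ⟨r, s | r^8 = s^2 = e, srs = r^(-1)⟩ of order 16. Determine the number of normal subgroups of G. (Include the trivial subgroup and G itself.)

G has 19 subgroups. Checking conjugation-invariance by order — order 1: 1/1 normal; order 2: 1/9 normal; order 4: 1/5 normal; order 8: 3/3 normal; order 16: 1/1 normal.
Total normal subgroups: 7.

7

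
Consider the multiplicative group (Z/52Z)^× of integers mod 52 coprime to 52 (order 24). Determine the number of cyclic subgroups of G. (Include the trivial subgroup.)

12

A cyclic subgroup of order d is generated by each of its φ(d) elements of order d, so the cyclic subgroups of order d number (#elements of order d)/φ(d).
Cyclic subgroups by order — order 1: 1; order 2: 3; order 3: 1; order 4: 2; order 6: 3; order 12: 2.
Total: 12.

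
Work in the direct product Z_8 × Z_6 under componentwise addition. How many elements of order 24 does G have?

An element (a,b) has order lcm(ord(a), ord(b)); count pairs with lcm equal to 24.
Enumerating gives 16 such elements.

16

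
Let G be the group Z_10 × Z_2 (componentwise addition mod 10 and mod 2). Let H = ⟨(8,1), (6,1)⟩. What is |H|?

|⟨(8,1)⟩| = 10 and |⟨(6,1)⟩| = 10, so |H| is a multiple of lcm(10, 10) = 10 and divides |G| = 20.
Closing under the operation: H = {(0,0), (0,1), (2,0), (2,1), (4,0), (4,1), (6,0), (6,1), (8,0), (8,1)}, so |H| = 10.

10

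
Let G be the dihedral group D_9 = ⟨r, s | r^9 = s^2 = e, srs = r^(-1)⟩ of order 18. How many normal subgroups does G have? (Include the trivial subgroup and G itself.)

G has 16 subgroups. Checking conjugation-invariance by order — order 1: 1/1 normal; order 2: 0/9 normal; order 3: 1/1 normal; order 6: 0/3 normal; order 9: 1/1 normal; order 18: 1/1 normal.
Total normal subgroups: 4.

4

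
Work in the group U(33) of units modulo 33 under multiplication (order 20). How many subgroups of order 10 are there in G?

3

|G| = 20 and 10 | 20, so subgroups of order 10 are possible by Lagrange.
The subgroups of order 10 are: {1, 4, 7, 10, 13, 16, 19, 25, 28, 31}; {1, 4, 5, 14, 16, 20, 23, 25, 26, 31}; {1, 2, 4, 8, 16, 17, 25, 29, 31, 32}.
So G has 3 subgroups of order 10.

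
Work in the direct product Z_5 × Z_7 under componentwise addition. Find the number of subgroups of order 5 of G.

|G| = 35 and 5 | 35, so subgroups of order 5 are possible by Lagrange.
The subgroups of order 5 are: {(0,0), (1,0), (2,0), (3,0), (4,0)}.
So G has 1 subgroup of order 5.

1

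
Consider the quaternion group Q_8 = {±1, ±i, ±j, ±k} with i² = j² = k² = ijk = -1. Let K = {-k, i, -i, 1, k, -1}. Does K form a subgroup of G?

No

|K| = 6 does not divide |G| = 8, so by Lagrange K is not a subgroup.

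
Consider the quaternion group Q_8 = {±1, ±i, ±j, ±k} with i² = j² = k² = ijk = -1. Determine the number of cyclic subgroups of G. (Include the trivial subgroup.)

Group the elements of G by the cyclic subgroup they generate; each cyclic subgroup of order d accounts for φ(d) elements.
Cyclic subgroups by order — order 1: 1; order 2: 1; order 4: 3.
Total: 5.

5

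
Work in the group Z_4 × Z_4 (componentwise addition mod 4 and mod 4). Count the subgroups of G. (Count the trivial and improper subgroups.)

|G| = 16, so by Lagrange every subgroup order divides 16. Divisors: 1, 2, 4, 8, 16.
Subgroups by order — order 1: 1; order 2: 3; order 4: 7; order 8: 3; order 16: 1.
Total: 1 + 3 + 7 + 3 + 1 = 15.

15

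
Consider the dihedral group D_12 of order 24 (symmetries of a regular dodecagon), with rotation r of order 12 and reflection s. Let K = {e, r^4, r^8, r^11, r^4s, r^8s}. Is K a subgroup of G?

No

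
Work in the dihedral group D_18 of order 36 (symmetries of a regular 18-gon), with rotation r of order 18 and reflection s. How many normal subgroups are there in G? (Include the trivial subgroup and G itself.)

G has 45 subgroups. Checking conjugation-invariance by order — order 1: 1/1 normal; order 2: 1/19 normal; order 3: 1/1 normal; order 4: 0/9 normal; order 6: 1/7 normal; order 9: 1/1 normal; order 12: 0/3 normal; order 18: 3/3 normal; order 36: 1/1 normal.
Total normal subgroups: 9.

9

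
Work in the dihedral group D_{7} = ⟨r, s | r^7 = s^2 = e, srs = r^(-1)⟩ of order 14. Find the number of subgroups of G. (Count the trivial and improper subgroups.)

10

|G| = 14, so by Lagrange every subgroup order divides 14. Divisors: 1, 2, 7, 14.
Subgroups by order — order 1: 1; order 2: 7; order 7: 1; order 14: 1.
Total: 1 + 7 + 1 + 1 = 10.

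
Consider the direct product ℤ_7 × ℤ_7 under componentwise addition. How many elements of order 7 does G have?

An element (a,b) has order lcm(ord(a), ord(b)); count pairs with lcm equal to 7.
Enumerating gives 48 such elements.

48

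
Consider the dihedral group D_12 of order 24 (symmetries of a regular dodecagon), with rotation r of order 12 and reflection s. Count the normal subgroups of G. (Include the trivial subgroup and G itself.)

9

G has 34 subgroups. Checking conjugation-invariance by order — order 1: 1/1 normal; order 2: 1/13 normal; order 3: 1/1 normal; order 4: 1/7 normal; order 6: 1/5 normal; order 8: 0/3 normal; order 12: 3/3 normal; order 24: 1/1 normal.
Total normal subgroups: 9.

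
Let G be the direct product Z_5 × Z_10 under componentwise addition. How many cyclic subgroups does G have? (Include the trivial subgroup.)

14

Each element a generates a cyclic subgroup ⟨a⟩; distinct elements may generate the same one (a cyclic group of order d has φ(d) generators).
Cyclic subgroups by order — order 1: 1; order 2: 1; order 5: 6; order 10: 6.
Total: 14.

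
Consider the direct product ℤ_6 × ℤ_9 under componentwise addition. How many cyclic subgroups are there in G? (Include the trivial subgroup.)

16

Group the elements of G by the cyclic subgroup they generate; each cyclic subgroup of order d accounts for φ(d) elements.
Cyclic subgroups by order — order 1: 1; order 2: 1; order 3: 4; order 6: 4; order 9: 3; order 18: 3.
Total: 16.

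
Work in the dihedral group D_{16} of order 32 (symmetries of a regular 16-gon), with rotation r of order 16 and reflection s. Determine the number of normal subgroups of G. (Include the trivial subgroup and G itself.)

8

G has 36 subgroups. Checking conjugation-invariance by order — order 1: 1/1 normal; order 2: 1/17 normal; order 4: 1/9 normal; order 8: 1/5 normal; order 16: 3/3 normal; order 32: 1/1 normal.
Total normal subgroups: 8.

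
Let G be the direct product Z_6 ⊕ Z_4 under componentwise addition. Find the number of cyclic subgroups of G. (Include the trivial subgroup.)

Each element a generates a cyclic subgroup ⟨a⟩; distinct elements may generate the same one (a cyclic group of order d has φ(d) generators).
Cyclic subgroups by order — order 1: 1; order 2: 3; order 3: 1; order 4: 2; order 6: 3; order 12: 2.
Total: 12.

12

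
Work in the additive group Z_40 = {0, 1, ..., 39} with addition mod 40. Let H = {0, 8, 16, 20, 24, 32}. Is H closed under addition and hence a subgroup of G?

|H| = 6 does not divide |G| = 40, so by Lagrange H is not a subgroup.

No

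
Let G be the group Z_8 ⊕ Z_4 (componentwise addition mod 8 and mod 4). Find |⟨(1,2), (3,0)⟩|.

16

|⟨(1,2)⟩| = 8 and |⟨(3,0)⟩| = 8, so |H| is a multiple of lcm(8, 8) = 8 and divides |G| = 32.
Closing under the operation: H = {(0,0), (0,2), (1,0), (1,2), (2,0), (2,2), (3,0), (3,2), (4,0), (4,2), (5,0), (5,2), (6,0), (6,2), (7,0), (7,2)}, so |H| = 16.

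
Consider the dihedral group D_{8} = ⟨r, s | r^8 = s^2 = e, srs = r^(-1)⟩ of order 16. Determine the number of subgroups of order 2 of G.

9

|G| = 16 and 2 | 16, so subgroups of order 2 are possible by Lagrange.
The subgroups of order 2 are: {e, r^2s}; {e, r^3s}; {e, r^4}; {e, r^4s}; … (9 in all).
So G has 9 subgroups of order 2.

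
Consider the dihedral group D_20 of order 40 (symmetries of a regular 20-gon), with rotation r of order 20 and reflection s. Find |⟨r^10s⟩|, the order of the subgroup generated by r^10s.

2

Computing powers of r^10s: the smallest k with (r^10s)^k = e is k = 2.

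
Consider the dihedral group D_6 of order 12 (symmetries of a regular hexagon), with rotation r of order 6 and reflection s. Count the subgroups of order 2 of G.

|G| = 12 and 2 | 12, so subgroups of order 2 are possible by Lagrange.
The subgroups of order 2 are: {e, r^2s}; {e, r^3}; {e, r^3s}; {e, r^4s}; … (7 in all).
So G has 7 subgroups of order 2.

7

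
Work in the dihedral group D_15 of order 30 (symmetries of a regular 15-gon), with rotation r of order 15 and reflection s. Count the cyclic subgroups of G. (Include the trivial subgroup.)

19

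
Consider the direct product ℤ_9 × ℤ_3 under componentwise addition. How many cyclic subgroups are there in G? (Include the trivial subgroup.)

8

Each element a generates a cyclic subgroup ⟨a⟩; distinct elements may generate the same one (a cyclic group of order d has φ(d) generators).
Cyclic subgroups by order — order 1: 1; order 3: 4; order 9: 3.
Total: 8.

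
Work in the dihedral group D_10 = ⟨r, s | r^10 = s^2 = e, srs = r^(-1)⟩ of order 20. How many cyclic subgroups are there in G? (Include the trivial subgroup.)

14

Each element a generates a cyclic subgroup ⟨a⟩; distinct elements may generate the same one (a cyclic group of order d has φ(d) generators).
Cyclic subgroups by order — order 1: 1; order 2: 11; order 5: 1; order 10: 1.
Total: 14.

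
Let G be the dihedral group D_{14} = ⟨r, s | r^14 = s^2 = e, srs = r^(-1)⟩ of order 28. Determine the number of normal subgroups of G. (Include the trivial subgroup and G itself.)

G has 28 subgroups. Checking conjugation-invariance by order — order 1: 1/1 normal; order 2: 1/15 normal; order 4: 0/7 normal; order 7: 1/1 normal; order 14: 3/3 normal; order 28: 1/1 normal.
Total normal subgroups: 7.

7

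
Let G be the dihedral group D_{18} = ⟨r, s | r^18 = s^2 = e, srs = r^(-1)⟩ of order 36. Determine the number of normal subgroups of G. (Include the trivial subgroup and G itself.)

9

G has 45 subgroups. Checking conjugation-invariance by order — order 1: 1/1 normal; order 2: 1/19 normal; order 3: 1/1 normal; order 4: 0/9 normal; order 6: 1/7 normal; order 9: 1/1 normal; order 12: 0/3 normal; order 18: 3/3 normal; order 36: 1/1 normal.
Total normal subgroups: 9.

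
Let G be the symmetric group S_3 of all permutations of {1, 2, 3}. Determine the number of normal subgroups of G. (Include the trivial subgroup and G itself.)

3

G has 6 subgroups. Checking conjugation-invariance by order — order 1: 1/1 normal; order 2: 0/3 normal; order 3: 1/1 normal; order 6: 1/1 normal.
Total normal subgroups: 3.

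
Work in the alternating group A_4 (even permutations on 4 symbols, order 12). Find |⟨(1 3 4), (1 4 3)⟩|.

|⟨(1 3 4)⟩| = 3 and |⟨(1 4 3)⟩| = 3, so |H| is a multiple of lcm(3, 3) = 3 and divides |G| = 12.
Closing under the operation: H = {e, (1 3 4), (1 4 3)}, so |H| = 3.

3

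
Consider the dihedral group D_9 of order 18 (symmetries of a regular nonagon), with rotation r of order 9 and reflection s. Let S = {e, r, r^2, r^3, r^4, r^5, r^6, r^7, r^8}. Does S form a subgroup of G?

|S| = 9 divides |G| = 18, consistent with Lagrange.
S contains the identity, every element's inverse is in S, and S is closed under ·: it is a subgroup.
In fact S = ⟨r^4⟩.

Yes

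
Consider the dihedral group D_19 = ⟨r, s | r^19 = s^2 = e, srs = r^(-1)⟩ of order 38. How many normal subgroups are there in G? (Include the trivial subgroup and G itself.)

3

G has 22 subgroups. Checking conjugation-invariance by order — order 1: 1/1 normal; order 2: 0/19 normal; order 19: 1/1 normal; order 38: 1/1 normal.
Total normal subgroups: 3.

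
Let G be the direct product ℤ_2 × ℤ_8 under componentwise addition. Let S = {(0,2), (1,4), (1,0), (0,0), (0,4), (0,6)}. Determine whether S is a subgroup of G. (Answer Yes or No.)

No

|S| = 6 does not divide |G| = 16, so by Lagrange S is not a subgroup.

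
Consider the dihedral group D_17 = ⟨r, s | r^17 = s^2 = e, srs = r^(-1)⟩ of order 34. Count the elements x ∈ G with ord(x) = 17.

16

Enumerating element orders in G gives 16 elements of order 17.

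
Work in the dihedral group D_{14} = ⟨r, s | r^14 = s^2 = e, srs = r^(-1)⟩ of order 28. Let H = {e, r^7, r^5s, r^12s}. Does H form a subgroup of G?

Yes

|H| = 4 divides |G| = 28, consistent with Lagrange.
H contains the identity, every element's inverse is in H, and H is closed under ·: it is a subgroup.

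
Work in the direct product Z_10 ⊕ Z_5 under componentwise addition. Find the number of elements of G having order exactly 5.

24

An element (a,b) has order lcm(ord(a), ord(b)); count pairs with lcm equal to 5.
Enumerating gives 24 such elements.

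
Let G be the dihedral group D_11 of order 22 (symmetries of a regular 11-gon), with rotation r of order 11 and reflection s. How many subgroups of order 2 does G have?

|G| = 22 and 2 | 22, so subgroups of order 2 are possible by Lagrange.
The subgroups of order 2 are: {e, r^10s}; {e, r^2s}; {e, r^3s}; {e, r^4s}; … (11 in all).
So G has 11 subgroups of order 2.

11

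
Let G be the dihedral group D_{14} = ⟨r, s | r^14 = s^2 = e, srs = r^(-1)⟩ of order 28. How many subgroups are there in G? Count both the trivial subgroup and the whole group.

28

|G| = 28, so by Lagrange every subgroup order divides 28. Divisors: 1, 2, 4, 7, 14, 28.
Subgroups by order — order 1: 1; order 2: 15; order 4: 7; order 7: 1; order 14: 3; order 28: 1.
Total: 1 + 15 + 7 + 1 + 3 + 1 = 28.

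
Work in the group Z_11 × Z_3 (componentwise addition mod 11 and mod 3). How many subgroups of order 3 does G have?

1

|G| = 33 and 3 | 33, so subgroups of order 3 are possible by Lagrange.
The subgroups of order 3 are: {(0,0), (0,1), (0,2)}.
So G has 1 subgroup of order 3.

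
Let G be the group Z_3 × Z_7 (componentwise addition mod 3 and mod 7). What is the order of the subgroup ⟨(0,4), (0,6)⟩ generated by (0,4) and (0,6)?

|⟨(0,4)⟩| = 7 and |⟨(0,6)⟩| = 7, so |H| is a multiple of lcm(7, 7) = 7 and divides |G| = 21.
Closing under the operation: H = {(0,0), (0,1), (0,2), (0,3), (0,4), (0,5), (0,6)}, so |H| = 7.

7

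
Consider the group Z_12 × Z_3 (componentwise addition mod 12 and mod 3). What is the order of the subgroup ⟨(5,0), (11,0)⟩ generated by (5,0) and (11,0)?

|⟨(5,0)⟩| = 12 and |⟨(11,0)⟩| = 12, so |H| is a multiple of lcm(12, 12) = 12 and divides |G| = 36.
Closing under the operation: H = {(0,0), (1,0), (2,0), (3,0), (4,0), (5,0), (6,0), (7,0), (8,0), (9,0), (10,0), (11,0)}, so |H| = 12.

12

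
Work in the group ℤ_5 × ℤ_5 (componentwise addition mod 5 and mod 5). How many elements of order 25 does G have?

0

An element (a,b) has order lcm(ord(a), ord(b)); count pairs with lcm equal to 25.
Enumerating gives 0 such elements.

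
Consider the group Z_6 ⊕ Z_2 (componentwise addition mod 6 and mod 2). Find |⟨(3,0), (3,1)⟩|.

4

|⟨(3,0)⟩| = 2 and |⟨(3,1)⟩| = 2, so |H| is a multiple of lcm(2, 2) = 2 and divides |G| = 12.
Closing under the operation: H = {(0,0), (0,1), (3,0), (3,1)}, so |H| = 4.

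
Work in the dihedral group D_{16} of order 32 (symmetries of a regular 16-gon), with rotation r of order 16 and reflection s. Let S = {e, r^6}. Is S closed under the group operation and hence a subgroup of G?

No

r^6 ∈ S but its inverse r^10 ∉ S, so S is not a subgroup.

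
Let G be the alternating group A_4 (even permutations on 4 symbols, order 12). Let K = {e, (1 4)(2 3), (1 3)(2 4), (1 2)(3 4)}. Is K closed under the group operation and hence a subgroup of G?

|K| = 4 divides |G| = 12, consistent with Lagrange.
K contains the identity, every element's inverse is in K, and K is closed under ∘: it is a subgroup.

Yes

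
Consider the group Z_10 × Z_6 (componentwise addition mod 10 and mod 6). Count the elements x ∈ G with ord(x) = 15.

8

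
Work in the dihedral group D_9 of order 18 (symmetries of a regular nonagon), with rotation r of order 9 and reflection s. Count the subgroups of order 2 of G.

9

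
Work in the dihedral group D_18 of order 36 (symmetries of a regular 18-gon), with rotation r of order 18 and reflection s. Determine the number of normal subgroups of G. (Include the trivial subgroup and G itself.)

G has 45 subgroups. Checking conjugation-invariance by order — order 1: 1/1 normal; order 2: 1/19 normal; order 3: 1/1 normal; order 4: 0/9 normal; order 6: 1/7 normal; order 9: 1/1 normal; order 12: 0/3 normal; order 18: 3/3 normal; order 36: 1/1 normal.
Total normal subgroups: 9.

9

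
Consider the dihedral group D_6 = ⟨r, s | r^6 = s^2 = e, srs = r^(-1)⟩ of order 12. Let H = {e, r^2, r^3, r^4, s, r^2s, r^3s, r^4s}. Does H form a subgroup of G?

No

|H| = 8 does not divide |G| = 12, so by Lagrange H is not a subgroup.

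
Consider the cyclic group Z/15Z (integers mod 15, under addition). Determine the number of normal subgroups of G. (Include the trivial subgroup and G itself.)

G is abelian, so every subgroup is normal.
G has 4 subgroups in total, hence 4 normal subgroups.

4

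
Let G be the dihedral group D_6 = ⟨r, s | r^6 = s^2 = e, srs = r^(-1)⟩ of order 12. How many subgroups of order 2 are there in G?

|G| = 12 and 2 | 12, so subgroups of order 2 are possible by Lagrange.
The subgroups of order 2 are: {e, r^2s}; {e, r^3}; {e, r^3s}; {e, r^4s}; … (7 in all).
So G has 7 subgroups of order 2.

7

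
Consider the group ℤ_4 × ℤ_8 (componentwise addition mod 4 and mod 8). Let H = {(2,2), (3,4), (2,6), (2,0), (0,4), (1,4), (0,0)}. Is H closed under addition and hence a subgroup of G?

|H| = 7 does not divide |G| = 32, so by Lagrange H is not a subgroup.

No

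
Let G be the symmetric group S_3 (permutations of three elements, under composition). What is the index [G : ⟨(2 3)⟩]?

3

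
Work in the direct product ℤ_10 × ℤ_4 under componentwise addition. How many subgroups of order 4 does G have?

|G| = 40 and 4 | 40, so subgroups of order 4 are possible by Lagrange.
The subgroups of order 4 are: {(0,0), (0,1), (0,2), (0,3)}; {(0,0), (0,2), (5,0), (5,2)}; {(0,0), (0,2), (5,1), (5,3)}.
So G has 3 subgroups of order 4.

3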